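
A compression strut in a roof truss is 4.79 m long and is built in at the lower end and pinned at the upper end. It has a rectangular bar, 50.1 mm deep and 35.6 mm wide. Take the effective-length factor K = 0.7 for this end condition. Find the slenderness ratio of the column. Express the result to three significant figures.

λ ≈ 326

For a rectangle r_min = b/√12 = 35.6/√12 = 10.28 mm
L_e = K·L = 0.7 × 4.79 m = 3.353 m = 3353.0 mm
λ = L_e / r_min = 3353.0 / 10.28 = 326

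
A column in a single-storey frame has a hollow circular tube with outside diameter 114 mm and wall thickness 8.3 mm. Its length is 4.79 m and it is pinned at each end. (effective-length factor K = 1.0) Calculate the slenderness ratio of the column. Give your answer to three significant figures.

Inner diameter d_i = 114 − 2×8.3 = 97.40 mm
I = π(d_o⁴ − d_i⁴)/64 = π(114⁴ − 97.40⁴)/64 = 3.873×10^6 mm⁴
A = 2.756×10^3 mm²;  r_min = √(I/A) = √(3.873×10^6/2.756×10^3) = 37.49 mm
L_e = K·L = 1 × 4.79 m = 4.790 m = 4790.0 mm
λ = L_e / r_min = 4790.0 / 37.49 = 128

λ ≈ 128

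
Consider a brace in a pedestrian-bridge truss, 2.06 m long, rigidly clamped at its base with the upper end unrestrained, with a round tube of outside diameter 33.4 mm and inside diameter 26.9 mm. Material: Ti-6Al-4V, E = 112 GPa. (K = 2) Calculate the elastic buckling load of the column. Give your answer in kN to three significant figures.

d_o = 33.4 mm, d_i = 26.9 mm
I = π(d_o⁴ − d_i⁴)/64 = π(33.4⁴ − 26.90⁴)/64 = 3.539×10^4 mm⁴
I = 3.539×10^4 mm⁴ = 3.539×10^-8 m⁴
Effective length L_e = K·L = 2 × 2.06 = 4.120 m
P_cr = π²EI / L_e² = π² × 112×10⁹ × 3.539×10^-8 / 4.120² = 2.304×10^3 N

P_cr ≈ 2.30 kN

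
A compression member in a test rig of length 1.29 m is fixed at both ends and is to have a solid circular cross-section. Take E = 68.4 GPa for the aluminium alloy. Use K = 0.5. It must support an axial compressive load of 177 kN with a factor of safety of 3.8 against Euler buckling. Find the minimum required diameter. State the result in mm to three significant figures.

Required P_cr = n·P = 3.8 × 177 = 672.6 kN
L_e = K·L = 0.5 × 1.29 = 0.6450 m
Required I = P_cr·L_e²/(π²E) = 6.726×10^5 × 0.6450² / (π² × 6.84×10^10) = 4.145×10^-7 m⁴
I_req = 4.145×10^5 mm⁴
Solid circle: I = πd⁴/64  ⇒  d = (64I/π)^(1/4) = (64×4.145×10^5/π)^(1/4) = 53.9 mm

d ≈ 53.9 mm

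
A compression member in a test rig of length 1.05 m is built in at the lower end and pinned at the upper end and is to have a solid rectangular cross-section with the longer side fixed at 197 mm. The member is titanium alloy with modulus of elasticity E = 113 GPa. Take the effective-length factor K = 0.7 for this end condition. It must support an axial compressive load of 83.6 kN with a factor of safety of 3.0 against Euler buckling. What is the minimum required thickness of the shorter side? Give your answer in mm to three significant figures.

b ≈ 19.5 mm

Required P_cr = n·P = 3.0 × 83.6 = 250.8 kN
L_e = K·L = 0.7 × 1.05 = 0.7350 m
Required I = P_cr·L_e²/(π²E) = 2.508×10^5 × 0.7350² / (π² × 1.13×10^11) = 1.215×10^-7 m⁴
I_req = 1.215×10^5 mm⁴
Rectangle, weak axis: I_min = h·b³/12 with h = 197 mm fixed  ⇒  b = (12I/h)^(1/3) = 19.5 mm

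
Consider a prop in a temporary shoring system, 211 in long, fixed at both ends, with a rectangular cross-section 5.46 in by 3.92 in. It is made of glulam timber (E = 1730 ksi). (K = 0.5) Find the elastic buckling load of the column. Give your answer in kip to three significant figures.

Buckling occurs about the weak axis: I_min = h·b³/12 with b = 3.92 in (the shorter side).
I_min = 5.46×3.92³/12 = 27.41 in⁴
Effective length L_e = K·L = 0.5 × 211 = 105.5 in
P_cr = π²EI / L_e² = π² × 1730×10³ × 27.41 / 105.5² = 4.204×10^4 lb

P_cr ≈ 42.0 kip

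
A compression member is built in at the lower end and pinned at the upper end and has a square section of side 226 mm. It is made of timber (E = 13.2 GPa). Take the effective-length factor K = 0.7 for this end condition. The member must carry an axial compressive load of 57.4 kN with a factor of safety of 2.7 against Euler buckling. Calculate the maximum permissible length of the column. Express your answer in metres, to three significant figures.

I = a⁴/12 = 226⁴/12 = 2.174×10^8 mm⁴
I = 2.174×10^-4 m⁴
Required critical load P_cr = n·P = 2.7 × 57.4 = 155.0 kN = 1.550×10^5 N
From P_cr = π²EI/(K·L)²:  L = (1/K)·√(π²EI/P_cr) = (1/0.7)·√(π²×1.32×10^10×2.174×10^-4/1.550×10^5)
L = 19.3 m

L_max ≈ 19.3 m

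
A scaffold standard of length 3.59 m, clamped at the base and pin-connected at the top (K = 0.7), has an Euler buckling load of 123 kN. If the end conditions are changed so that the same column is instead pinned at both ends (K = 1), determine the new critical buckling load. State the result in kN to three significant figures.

P_cr ≈ 60.3 kN

P_cr ∝ 1/K², so P_cr,new = P_cr,old × (K_old/K_new)² = 123 × (0.7/1)²
= 123 × 0.4900 = 60.3 kN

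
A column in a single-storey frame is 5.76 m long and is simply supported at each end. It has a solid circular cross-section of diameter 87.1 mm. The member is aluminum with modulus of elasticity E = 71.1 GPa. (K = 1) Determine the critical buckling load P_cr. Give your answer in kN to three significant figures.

I = πd⁴/64 = π×87.1⁴/64 = 2.825×10^6 mm⁴
I = 2.825×10^6 mm⁴ = 2.825×10^-6 m⁴
Effective length L_e = K·L = 1 × 5.76 = 5.760 m
P_cr = π²EI / L_e² = π² × 71.1×10⁹ × 2.825×10^-6 / 5.760² = 5.975×10^4 N

P_cr ≈ 59.8 kN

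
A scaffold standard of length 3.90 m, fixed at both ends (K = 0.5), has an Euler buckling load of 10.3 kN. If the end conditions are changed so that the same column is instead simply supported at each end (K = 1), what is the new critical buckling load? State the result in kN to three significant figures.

P_cr ≈ 2.58 kN

P_cr ∝ 1/K², so P_cr,new = P_cr,old × (K_old/K_new)² = 10.3 × (0.5/1)²
= 10.3 × 0.2500 = 2.58 kN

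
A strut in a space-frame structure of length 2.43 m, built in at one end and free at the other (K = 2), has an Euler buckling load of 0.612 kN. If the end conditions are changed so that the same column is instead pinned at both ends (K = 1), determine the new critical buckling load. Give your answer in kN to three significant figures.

P_cr ∝ 1/K², so P_cr,new = P_cr,old × (K_old/K_new)² = 0.612 × (2/1)²
= 0.612 × 4.000 = 2.45 kN

P_cr ≈ 2.45 kN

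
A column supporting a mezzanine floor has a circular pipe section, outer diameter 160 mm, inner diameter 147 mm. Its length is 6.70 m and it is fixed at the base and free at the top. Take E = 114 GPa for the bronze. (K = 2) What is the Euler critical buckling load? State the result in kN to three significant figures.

d_o = 160 mm, d_i = 147 mm
I = π(d_o⁴ − d_i⁴)/64 = π(160⁴ − 147.0⁴)/64 = 9.249×10^6 mm⁴
I = 9.249×10^6 mm⁴ = 9.249×10^-6 m⁴
Effective length L_e = K·L = 2 × 6.70 = 13.40 m
P_cr = π²EI / L_e² = π² × 114×10⁹ × 9.249×10^-6 / 13.40² = 5.795×10^4 N

P_cr ≈ 58.0 kN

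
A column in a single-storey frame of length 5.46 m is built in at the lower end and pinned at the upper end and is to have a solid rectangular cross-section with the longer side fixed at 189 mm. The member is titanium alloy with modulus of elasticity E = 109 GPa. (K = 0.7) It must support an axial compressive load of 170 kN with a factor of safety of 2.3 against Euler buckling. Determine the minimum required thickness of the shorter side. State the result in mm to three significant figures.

b ≈ 69.6 mm

Required P_cr = n·P = 2.3 × 170 = 391.0 kN
L_e = K·L = 0.7 × 5.46 = 3.822 m
Required I = P_cr·L_e²/(π²E) = 3.910×10^5 × 3.822² / (π² × 1.09×10^11) = 5.309×10^-6 m⁴
I_req = 5.309×10^6 mm⁴
Rectangle, weak axis: I_min = h·b³/12 with h = 189 mm fixed  ⇒  b = (12I/h)^(1/3) = 69.6 mm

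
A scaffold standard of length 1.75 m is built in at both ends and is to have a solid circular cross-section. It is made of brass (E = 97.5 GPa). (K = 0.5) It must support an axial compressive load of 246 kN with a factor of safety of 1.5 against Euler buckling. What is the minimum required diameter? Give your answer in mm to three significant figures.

Required P_cr = n·P = 1.5 × 246 = 369.0 kN
L_e = K·L = 0.5 × 1.75 = 0.8750 m
Required I = P_cr·L_e²/(π²E) = 3.690×10^5 × 0.8750² / (π² × 9.75×10^10) = 2.936×10^-7 m⁴
I_req = 2.936×10^5 mm⁴
Solid circle: I = πd⁴/64  ⇒  d = (64I/π)^(1/4) = (64×2.936×10^5/π)^(1/4) = 49.5 mm

d ≈ 49.5 mm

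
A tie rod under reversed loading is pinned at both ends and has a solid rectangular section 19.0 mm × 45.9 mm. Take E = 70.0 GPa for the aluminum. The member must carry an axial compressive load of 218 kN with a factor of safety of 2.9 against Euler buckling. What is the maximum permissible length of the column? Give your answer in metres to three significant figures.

L_max ≈ 0.169 m

Buckling occurs about the weak axis: I_min = h·b³/12 with b = 19.0 mm (the shorter side).
I_min = 45.9×19.0³/12 = 2.624×10^4 mm⁴
I = 2.624×10^-8 m⁴
Required critical load P_cr = n·P = 2.9 × 218 = 632.2 kN = 6.322×10^5 N
From P_cr = π²EI/(K·L)²:  L = (1/K)·√(π²EI/P_cr) = (1/1)·√(π²×7.00×10^10×2.624×10^-8/6.322×10^5)
L = 0.169 m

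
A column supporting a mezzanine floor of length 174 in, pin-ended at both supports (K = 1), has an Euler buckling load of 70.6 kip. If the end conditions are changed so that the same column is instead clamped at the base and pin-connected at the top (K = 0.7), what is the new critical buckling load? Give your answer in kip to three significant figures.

P_cr ≈ 144 kip

P_cr ∝ 1/K², so P_cr,new = P_cr,old × (K_old/K_new)² = 70.6 × (1/0.7)²
= 70.6 × 2.041 = 144 kip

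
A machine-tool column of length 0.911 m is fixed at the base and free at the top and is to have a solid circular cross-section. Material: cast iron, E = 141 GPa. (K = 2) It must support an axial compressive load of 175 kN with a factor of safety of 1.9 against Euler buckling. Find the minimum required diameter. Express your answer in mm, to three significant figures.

d ≈ 63.4 mm

Required P_cr = n·P = 1.9 × 175 = 332.5 kN
L_e = K·L = 2 × 0.911 = 1.822 m
Required I = P_cr·L_e²/(π²E) = 3.325×10^5 × 1.822² / (π² × 1.41×10^11) = 7.932×10^-7 m⁴
I_req = 7.932×10^5 mm⁴
Solid circle: I = πd⁴/64  ⇒  d = (64I/π)^(1/4) = (64×7.932×10^5/π)^(1/4) = 63.4 mm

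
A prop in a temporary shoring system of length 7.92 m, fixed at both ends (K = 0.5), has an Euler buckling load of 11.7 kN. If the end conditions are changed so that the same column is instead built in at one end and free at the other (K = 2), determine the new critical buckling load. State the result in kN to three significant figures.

P_cr ≈ 0.731 kN

P_cr ∝ 1/K², so P_cr,new = P_cr,old × (K_old/K_new)² = 11.7 × (0.5/2)²
= 11.7 × 0.06250 = 0.731 kN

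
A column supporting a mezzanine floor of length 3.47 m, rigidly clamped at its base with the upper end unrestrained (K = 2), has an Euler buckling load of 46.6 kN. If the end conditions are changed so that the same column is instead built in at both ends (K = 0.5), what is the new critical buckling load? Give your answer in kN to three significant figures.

P_cr ≈ 746 kN

P_cr ∝ 1/K², so P_cr,new = P_cr,old × (K_old/K_new)² = 46.6 × (2/0.5)²
= 46.6 × 16.00 = 746 kN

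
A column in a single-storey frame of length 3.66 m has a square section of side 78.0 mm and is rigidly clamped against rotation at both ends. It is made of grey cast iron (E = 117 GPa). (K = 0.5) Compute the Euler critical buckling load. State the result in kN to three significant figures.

P_cr ≈ 1060 kN

I = a⁴/12 = 78.0⁴/12 = 3.085×10^6 mm⁴
I = 3.085×10^6 mm⁴ = 3.085×10^-6 m⁴
Effective length L_e = K·L = 0.5 × 3.66 = 1.830 m
P_cr = π²EI / L_e² = π² × 117×10⁹ × 3.085×10^-6 / 1.830² = 1.064×10^6 N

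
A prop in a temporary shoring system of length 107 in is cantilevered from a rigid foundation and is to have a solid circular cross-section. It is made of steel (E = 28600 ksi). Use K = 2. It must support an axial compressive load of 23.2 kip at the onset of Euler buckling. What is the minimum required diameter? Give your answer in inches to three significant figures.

L_e = K·L = 2 × 107 = 214.0 in
Required I = P_cr·L_e²/(π²E) = 2.320×10^4 × 214.0² / (π² × 2.86×10^7) = 3.764 in⁴
Solid circle: I = πd⁴/64  ⇒  d = (64I/π)^(1/4) = (64×3.764/π)^(1/4) = 2.96 in

d ≈ 2.96 in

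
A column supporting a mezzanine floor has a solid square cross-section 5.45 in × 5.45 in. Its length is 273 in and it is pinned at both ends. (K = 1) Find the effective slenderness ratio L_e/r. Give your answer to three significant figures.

I = a⁴/12 = 5.45⁴/12 = 73.52 in⁴
A = 29.70 in²;  r_min = √(I/A) = √(73.52/29.70) = 1.573 in
L_e = K·L = 1 × 273 = 273.0 in
λ = L_e / r_min = 273.00 / 1.573 = 174

λ ≈ 174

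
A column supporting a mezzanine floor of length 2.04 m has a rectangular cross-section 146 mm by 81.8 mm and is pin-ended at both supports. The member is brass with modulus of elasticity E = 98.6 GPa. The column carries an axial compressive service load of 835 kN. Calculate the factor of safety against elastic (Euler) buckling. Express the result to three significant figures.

n ≈ 1.86

Buckling occurs about the weak axis: I_min = h·b³/12 with b = 81.8 mm (the shorter side).
I_min = 146×81.8³/12 = 6.659×10^6 mm⁴
I = 6.659×10^6 mm⁴ = 6.659×10^-6 m⁴
Effective length L_e = K·L = 1 × 2.04 = 2.040 m
P_cr = π²EI / L_e² = π² × 98.6×10⁹ × 6.659×10^-6 / 2.040² = 1.557×10^6 N
Factor of safety n = P_cr / P = 1557.2 / 835 = 1.86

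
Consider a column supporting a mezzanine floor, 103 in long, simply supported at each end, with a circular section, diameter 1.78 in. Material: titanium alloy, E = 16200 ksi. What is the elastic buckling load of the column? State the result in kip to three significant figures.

P_cr ≈ 7.43 kip

I = πd⁴/64 = π×1.78⁴/64 = 0.4928 in⁴
Effective length L_e = K·L = 1 × 103 = 103.0 in
P_cr = π²EI / L_e² = π² × 16200×10³ × 0.4928 / 103.0² = 7.427×10^3 lb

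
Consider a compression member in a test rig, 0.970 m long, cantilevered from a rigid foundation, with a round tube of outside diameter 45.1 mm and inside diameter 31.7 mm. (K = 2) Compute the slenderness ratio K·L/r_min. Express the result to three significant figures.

d_o = 45.1 mm, d_i = 31.7 mm
I = π(d_o⁴ − d_i⁴)/64 = π(45.1⁴ − 31.70⁴)/64 = 1.535×10^5 mm⁴
A = 808.3 mm²;  r_min = √(I/A) = √(1.535×10^5/808.3) = 13.78 mm
L_e = K·L = 2 × 0.970 m = 1.940 m = 1940.0 mm
λ = L_e / r_min = 1940.0 / 13.78 = 141

λ ≈ 141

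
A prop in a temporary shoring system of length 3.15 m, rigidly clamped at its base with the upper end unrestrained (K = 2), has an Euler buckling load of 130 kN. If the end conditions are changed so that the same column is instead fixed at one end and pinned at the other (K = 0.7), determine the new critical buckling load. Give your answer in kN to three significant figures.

P_cr ≈ 1060 kN

P_cr ∝ 1/K², so P_cr,new = P_cr,old × (K_old/K_new)² = 130 × (2/0.7)²
= 130 × 8.163 = 1060 kN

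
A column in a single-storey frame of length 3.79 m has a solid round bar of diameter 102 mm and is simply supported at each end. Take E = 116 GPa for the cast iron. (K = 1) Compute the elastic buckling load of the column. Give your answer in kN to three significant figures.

P_cr ≈ 423 kN

I = πd⁴/64 = π×102⁴/64 = 5.313×10^6 mm⁴
I = 5.313×10^6 mm⁴ = 5.313×10^-6 m⁴
Effective length L_e = K·L = 1 × 3.79 = 3.790 m
P_cr = π²EI / L_e² = π² × 116×10⁹ × 5.313×10^-6 / 3.790² = 4.235×10^5 N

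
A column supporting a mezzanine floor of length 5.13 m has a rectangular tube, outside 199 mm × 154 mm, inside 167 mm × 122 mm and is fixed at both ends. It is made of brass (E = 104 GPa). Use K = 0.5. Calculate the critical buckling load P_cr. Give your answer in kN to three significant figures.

Weak-axis I_min = (h_o·b_o³ − h_i·b_i³)/12 with b_o = 154, b_i = 122.0 mm (shorter outer/inner sides).
I_min = (199×154³ − 167.0×122.0³)/12 = 3.530×10^7 mm⁴
I = 3.530×10^7 mm⁴ = 3.530×10^-5 m⁴
Effective length L_e = K·L = 0.5 × 5.13 = 2.565 m
P_cr = π²EI / L_e² = π² × 104×10⁹ × 3.530×10^-5 / 2.565² = 5.507×10^6 N

P_cr ≈ 5510 kN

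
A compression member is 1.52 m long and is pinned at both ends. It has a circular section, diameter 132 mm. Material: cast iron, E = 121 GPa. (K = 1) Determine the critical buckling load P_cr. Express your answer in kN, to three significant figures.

P_cr ≈ 7700 kN

I = πd⁴/64 = π×132⁴/64 = 1.490×10^7 mm⁴
I = 1.490×10^7 mm⁴ = 1.490×10^-5 m⁴
Effective length L_e = K·L = 1 × 1.52 = 1.520 m
P_cr = π²EI / L_e² = π² × 121×10⁹ × 1.490×10^-5 / 1.520² = 7.703×10^6 N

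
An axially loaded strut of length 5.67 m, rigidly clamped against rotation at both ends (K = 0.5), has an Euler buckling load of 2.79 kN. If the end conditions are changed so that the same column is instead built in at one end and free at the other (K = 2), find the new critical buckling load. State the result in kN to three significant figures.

P_cr ≈ 0.174 kN

P_cr ∝ 1/K², so P_cr,new = P_cr,old × (K_old/K_new)² = 2.79 × (0.5/2)²
= 2.79 × 0.06250 = 0.174 kN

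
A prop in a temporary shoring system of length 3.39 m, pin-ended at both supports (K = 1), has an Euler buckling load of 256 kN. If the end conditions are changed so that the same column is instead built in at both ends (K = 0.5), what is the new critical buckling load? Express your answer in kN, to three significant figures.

P_cr ≈ 1020 kN

P_cr ∝ 1/K², so P_cr,new = P_cr,old × (K_old/K_new)² = 256 × (1/0.5)²
= 256 × 4.000 = 1020 kN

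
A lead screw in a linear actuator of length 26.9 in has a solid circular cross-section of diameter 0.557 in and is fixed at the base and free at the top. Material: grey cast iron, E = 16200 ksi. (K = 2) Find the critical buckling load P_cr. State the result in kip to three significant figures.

P_cr ≈ 0.261 kip

I = πd⁴/64 = π×0.557⁴/64 = 4.725×10^-3 in⁴
Effective length L_e = K·L = 2 × 26.9 = 53.80 in
P_cr = π²EI / L_e² = π² × 16200×10³ × 4.725×10^-3 / 53.80² = 261.0 lb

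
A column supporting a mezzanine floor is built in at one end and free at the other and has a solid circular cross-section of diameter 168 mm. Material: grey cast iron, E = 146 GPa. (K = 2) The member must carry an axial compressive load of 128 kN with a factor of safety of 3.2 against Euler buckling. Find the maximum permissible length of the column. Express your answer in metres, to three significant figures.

L_max ≈ 5.86 m

I = πd⁴/64 = π×168⁴/64 = 3.910×10^7 mm⁴
I = 3.910×10^-5 m⁴
Required critical load P_cr = n·P = 3.2 × 128 = 409.6 kN = 4.096×10^5 N
From P_cr = π²EI/(K·L)²:  L = (1/K)·√(π²EI/P_cr) = (1/2)·√(π²×1.46×10^11×3.910×10^-5/4.096×10^5)
L = 5.86 m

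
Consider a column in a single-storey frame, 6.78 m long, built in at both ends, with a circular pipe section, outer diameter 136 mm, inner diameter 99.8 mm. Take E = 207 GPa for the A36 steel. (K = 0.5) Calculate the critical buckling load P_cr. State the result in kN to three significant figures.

P_cr ≈ 2120 kN

d_o = 136 mm, d_i = 99.8 mm
I = π(d_o⁴ − d_i⁴)/64 = π(136⁴ − 99.80⁴)/64 = 1.192×10^7 mm⁴
I = 1.192×10^7 mm⁴ = 1.192×10^-5 m⁴
Effective length L_e = K·L = 0.5 × 6.78 = 3.390 m
P_cr = π²EI / L_e² = π² × 207×10⁹ × 1.192×10^-5 / 3.390² = 2.120×10^6 N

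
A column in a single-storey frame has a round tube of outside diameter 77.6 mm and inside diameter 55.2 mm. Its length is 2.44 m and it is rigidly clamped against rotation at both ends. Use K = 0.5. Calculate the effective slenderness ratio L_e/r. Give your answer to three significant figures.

λ ≈ 51.2

d_o = 77.6 mm, d_i = 55.2 mm
I = π(d_o⁴ − d_i⁴)/64 = π(77.6⁴ − 55.20⁴)/64 = 1.324×10^6 mm⁴
A = 2.336×10^3 mm²;  r_min = √(I/A) = √(1.324×10^6/2.336×10^3) = 23.81 mm
L_e = K·L = 0.5 × 2.44 m = 1.220 m = 1220.0 mm
λ = L_e / r_min = 1220.0 / 23.81 = 51.2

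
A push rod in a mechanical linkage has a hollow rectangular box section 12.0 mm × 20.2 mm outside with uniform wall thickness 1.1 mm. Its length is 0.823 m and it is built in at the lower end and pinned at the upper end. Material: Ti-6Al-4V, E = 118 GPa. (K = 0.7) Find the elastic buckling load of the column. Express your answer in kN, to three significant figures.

Inner dimensions: h_i = 20.2 − 2×1.1 = 18.00 mm, b_i = 12.0 − 2×1.1 = 9.800 mm
Weak-axis I_min = (h_o·b_o³ − h_i·b_i³)/12 with b_o = 12.0, b_i = 9.800 mm (shorter outer/inner sides).
I_min = (20.2×12.0³ − 18.00×9.800³)/12 = 1.497×10^3 mm⁴
I = 1.497×10^3 mm⁴ = 1.497×10^-9 m⁴
Effective length L_e = K·L = 0.7 × 0.823 = 0.5761 m
P_cr = π²EI / L_e² = π² × 118×10⁹ × 1.497×10^-9 / 0.5761² = 5.253×10^3 N

P_cr ≈ 5.25 kN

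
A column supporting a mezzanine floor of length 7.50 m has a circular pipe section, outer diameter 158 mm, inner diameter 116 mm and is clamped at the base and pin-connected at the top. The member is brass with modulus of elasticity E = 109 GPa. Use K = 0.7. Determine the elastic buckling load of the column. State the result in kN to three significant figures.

d_o = 158 mm, d_i = 116 mm
I = π(d_o⁴ − d_i⁴)/64 = π(158⁴ − 116.0⁴)/64 = 2.170×10^7 mm⁴
I = 2.170×10^7 mm⁴ = 2.170×10^-5 m⁴
Effective length L_e = K·L = 0.7 × 7.50 = 5.250 m
P_cr = π²EI / L_e² = π² × 109×10⁹ × 2.170×10^-5 / 5.250² = 8.471×10^5 N

P_cr ≈ 847 kN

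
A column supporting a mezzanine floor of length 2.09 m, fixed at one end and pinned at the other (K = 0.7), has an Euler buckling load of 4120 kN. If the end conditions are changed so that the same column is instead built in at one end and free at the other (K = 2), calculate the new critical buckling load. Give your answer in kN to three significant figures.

P_cr ≈ 505 kN

P_cr ∝ 1/K², so P_cr,new = P_cr,old × (K_old/K_new)² = 4120 × (0.7/2)²
= 4120 × 0.1225 = 505 kN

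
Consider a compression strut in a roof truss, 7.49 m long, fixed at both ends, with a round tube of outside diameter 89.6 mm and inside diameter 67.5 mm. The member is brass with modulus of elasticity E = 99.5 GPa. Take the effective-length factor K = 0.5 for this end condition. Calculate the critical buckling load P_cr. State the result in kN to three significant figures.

d_o = 89.6 mm, d_i = 67.5 mm
I = π(d_o⁴ − d_i⁴)/64 = π(89.6⁴ − 67.50⁴)/64 = 2.145×10^6 mm⁴
I = 2.145×10^6 mm⁴ = 2.145×10^-6 m⁴
Effective length L_e = K·L = 0.5 × 7.49 = 3.745 m
P_cr = π²EI / L_e² = π² × 99.5×10⁹ × 2.145×10^-6 / 3.745² = 1.502×10^5 N

P_cr ≈ 150 kN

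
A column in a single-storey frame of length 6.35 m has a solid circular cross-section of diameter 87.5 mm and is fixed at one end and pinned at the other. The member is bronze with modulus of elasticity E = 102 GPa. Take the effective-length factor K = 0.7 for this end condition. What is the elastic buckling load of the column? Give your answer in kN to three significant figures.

P_cr ≈ 147 kN

I = πd⁴/64 = π×87.5⁴/64 = 2.877×10^6 mm⁴
I = 2.877×10^6 mm⁴ = 2.877×10^-6 m⁴
Effective length L_e = K·L = 0.7 × 6.35 = 4.445 m
P_cr = π²EI / L_e² = π² × 102×10⁹ × 2.877×10^-6 / 4.445² = 1.466×10^5 N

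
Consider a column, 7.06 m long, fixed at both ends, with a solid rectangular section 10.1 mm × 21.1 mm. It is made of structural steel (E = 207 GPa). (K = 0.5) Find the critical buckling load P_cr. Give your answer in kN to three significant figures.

P_cr ≈ 0.297 kN

Buckling occurs about the weak axis: I_min = h·b³/12 with b = 10.1 mm (the shorter side).
I_min = 21.1×10.1³/12 = 1.812×10^3 mm⁴
I = 1.812×10^3 mm⁴ = 1.812×10^-9 m⁴
Effective length L_e = K·L = 0.5 × 7.06 = 3.530 m
P_cr = π²EI / L_e² = π² × 207×10⁹ × 1.812×10^-9 / 3.530² = 297.0 N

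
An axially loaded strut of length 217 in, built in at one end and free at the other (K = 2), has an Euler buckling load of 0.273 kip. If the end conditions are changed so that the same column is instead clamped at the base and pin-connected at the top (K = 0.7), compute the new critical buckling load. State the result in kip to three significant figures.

P_cr ∝ 1/K², so P_cr,new = P_cr,old × (K_old/K_new)² = 0.273 × (2/0.7)²
= 0.273 × 8.163 = 2.23 kip

P_cr ≈ 2.23 kip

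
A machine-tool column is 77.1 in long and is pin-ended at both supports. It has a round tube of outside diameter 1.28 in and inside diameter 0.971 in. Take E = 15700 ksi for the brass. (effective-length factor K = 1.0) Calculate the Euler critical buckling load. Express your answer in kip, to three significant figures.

P_cr ≈ 2.30 kip

d_o = 1.28 in, d_i = 0.971 in
I = π(d_o⁴ − d_i⁴)/64 = π(1.28⁴ − 0.9710⁴)/64 = 8.813×10^-2 in⁴
Effective length L_e = K·L = 1 × 77.1 = 77.10 in
P_cr = π²EI / L_e² = π² × 15700×10³ × 8.813×10^-2 / 77.10² = 2.297×10^3 lb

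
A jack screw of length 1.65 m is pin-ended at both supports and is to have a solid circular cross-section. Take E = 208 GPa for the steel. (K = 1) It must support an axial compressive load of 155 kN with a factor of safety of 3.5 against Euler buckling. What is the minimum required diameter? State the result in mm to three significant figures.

d ≈ 61.9 mm

Required P_cr = n·P = 3.5 × 155 = 542.5 kN
L_e = K·L = 1 × 1.65 = 1.650 m
Required I = P_cr·L_e²/(π²E) = 5.425×10^5 × 1.650² / (π² × 2.08×10^11) = 7.195×10^-7 m⁴
I_req = 7.195×10^5 mm⁴
Solid circle: I = πd⁴/64  ⇒  d = (64I/π)^(1/4) = (64×7.195×10^5/π)^(1/4) = 61.9 mm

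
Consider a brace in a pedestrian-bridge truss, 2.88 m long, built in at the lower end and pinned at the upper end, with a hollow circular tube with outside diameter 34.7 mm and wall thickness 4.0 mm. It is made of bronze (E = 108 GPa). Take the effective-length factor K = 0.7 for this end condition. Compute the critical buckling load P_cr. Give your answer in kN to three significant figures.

Inner diameter d_i = 34.7 − 2×4.0 = 26.70 mm
I = π(d_o⁴ − d_i⁴)/64 = π(34.7⁴ − 26.70⁴)/64 = 4.622×10^4 mm⁴
I = 4.622×10^4 mm⁴ = 4.622×10^-8 m⁴
Effective length L_e = K·L = 0.7 × 2.88 = 2.016 m
P_cr = π²EI / L_e² = π² × 108×10⁹ × 4.622×10^-8 / 2.016² = 1.212×10^4 N

P_cr ≈ 12.1 kN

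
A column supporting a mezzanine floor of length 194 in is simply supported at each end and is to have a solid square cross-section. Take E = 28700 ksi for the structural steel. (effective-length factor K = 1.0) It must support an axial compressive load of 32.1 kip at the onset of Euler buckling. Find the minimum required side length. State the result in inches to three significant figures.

L_e = K·L = 1 × 194 = 194.0 in
Required I = P_cr·L_e²/(π²E) = 3.210×10^4 × 194.0² / (π² × 2.87×10^7) = 4.265 in⁴
Solid square: I = a⁴/12  ⇒  a = (12I)^(1/4) = (12×4.265)^(1/4) = 2.67 in

a ≈ 2.67 in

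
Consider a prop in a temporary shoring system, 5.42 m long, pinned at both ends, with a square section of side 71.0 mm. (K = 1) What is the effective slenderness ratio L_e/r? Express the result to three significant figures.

λ ≈ 264

For a square r = a/√12 = 71.0/√12 = 20.50 mm
L_e = K·L = 1 × 5.42 m = 5.420 m = 5420.0 mm
λ = L_e / r_min = 5420.0 / 20.50 = 264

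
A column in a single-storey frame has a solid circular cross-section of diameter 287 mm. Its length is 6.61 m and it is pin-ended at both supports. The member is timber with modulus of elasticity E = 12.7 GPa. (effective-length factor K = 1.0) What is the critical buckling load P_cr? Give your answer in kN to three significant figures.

I = πd⁴/64 = π×287⁴/64 = 3.330×10^8 mm⁴
I = 3.330×10^8 mm⁴ = 3.330×10^-4 m⁴
Effective length L_e = K·L = 1 × 6.61 = 6.610 m
P_cr = π²EI / L_e² = π² × 12.7×10⁹ × 3.330×10^-4 / 6.610² = 9.554×10^5 N

P_cr ≈ 955 kN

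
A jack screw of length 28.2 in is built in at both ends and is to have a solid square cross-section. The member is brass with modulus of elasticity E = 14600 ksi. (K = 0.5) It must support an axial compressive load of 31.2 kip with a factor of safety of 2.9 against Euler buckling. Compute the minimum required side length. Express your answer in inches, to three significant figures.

Required P_cr = n·P = 2.9 × 31.2 = 90.48 kip
L_e = K·L = 0.5 × 28.2 = 14.10 in
Required I = P_cr·L_e²/(π²E) = 9.048×10^4 × 14.10² / (π² × 1.46×10^7) = 0.1248 in⁴
Solid square: I = a⁴/12  ⇒  a = (12I)^(1/4) = (12×0.1248)^(1/4) = 1.11 in

a ≈ 1.11 in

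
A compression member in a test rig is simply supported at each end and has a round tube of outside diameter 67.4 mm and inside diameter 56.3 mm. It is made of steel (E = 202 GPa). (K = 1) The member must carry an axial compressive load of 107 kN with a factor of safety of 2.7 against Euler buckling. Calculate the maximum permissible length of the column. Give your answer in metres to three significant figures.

d_o = 67.4 mm, d_i = 56.3 mm
I = π(d_o⁴ − d_i⁴)/64 = π(67.4⁴ − 56.30⁴)/64 = 5.198×10^5 mm⁴
I = 5.198×10^-7 m⁴
Required critical load P_cr = n·P = 2.7 × 107 = 288.9 kN = 2.889×10^5 N
From P_cr = π²EI/(K·L)²:  L = (1/K)·√(π²EI/P_cr) = (1/1)·√(π²×2.02×10^11×5.198×10^-7/2.889×10^5)
L = 1.89 m

L_max ≈ 1.89 m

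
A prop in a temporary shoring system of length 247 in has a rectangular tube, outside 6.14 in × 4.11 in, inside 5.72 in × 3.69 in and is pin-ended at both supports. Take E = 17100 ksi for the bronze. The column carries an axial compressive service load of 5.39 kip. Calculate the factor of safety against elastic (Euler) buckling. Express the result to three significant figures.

n ≈ 5.94

Weak-axis I_min = (h_o·b_o³ − h_i·b_i³)/12 with b_o = 4.11, b_i = 3.690 in (shorter outer/inner sides).
I_min = (6.14×4.11³ − 5.720×3.690³)/12 = 11.57 in⁴
Effective length L_e = K·L = 1 × 247 = 247.0 in
P_cr = π²EI / L_e² = π² × 17100×10³ × 11.57 / 247.0² = 3.202×10^4 lb
Factor of safety n = P_cr / P = 32.017 / 5.39 = 5.94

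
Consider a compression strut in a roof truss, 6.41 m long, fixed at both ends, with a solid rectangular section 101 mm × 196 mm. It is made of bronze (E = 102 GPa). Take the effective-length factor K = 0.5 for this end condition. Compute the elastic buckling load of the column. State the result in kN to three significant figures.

Buckling occurs about the weak axis: I_min = h·b³/12 with b = 101 mm (the shorter side).
I_min = 196×101³/12 = 1.683×10^7 mm⁴
I = 1.683×10^7 mm⁴ = 1.683×10^-5 m⁴
Effective length L_e = K·L = 0.5 × 6.41 = 3.205 m
P_cr = π²EI / L_e² = π² × 102×10⁹ × 1.683×10^-5 / 3.205² = 1.649×10^6 N

P_cr ≈ 1650 kN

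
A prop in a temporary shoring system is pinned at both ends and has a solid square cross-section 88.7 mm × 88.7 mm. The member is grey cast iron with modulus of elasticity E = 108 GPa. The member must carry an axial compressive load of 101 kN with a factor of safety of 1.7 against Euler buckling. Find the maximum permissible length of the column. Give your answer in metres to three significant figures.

L_max ≈ 5.66 m

I = a⁴/12 = 88.7⁴/12 = 5.158×10^6 mm⁴
I = 5.158×10^-6 m⁴
Required critical load P_cr = n·P = 1.7 × 101 = 171.7 kN = 1.717×10^5 N
From P_cr = π²EI/(K·L)²:  L = (1/K)·√(π²EI/P_cr) = (1/1)·√(π²×1.08×10^11×5.158×10^-6/1.717×10^5)
L = 5.66 m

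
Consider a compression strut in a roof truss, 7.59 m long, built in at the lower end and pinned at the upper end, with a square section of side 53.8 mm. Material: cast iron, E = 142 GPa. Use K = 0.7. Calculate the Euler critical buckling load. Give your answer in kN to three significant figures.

P_cr ≈ 34.7 kN

I = a⁴/12 = 53.8⁴/12 = 6.981×10^5 mm⁴
I = 6.981×10^5 mm⁴ = 6.981×10^-7 m⁴
Effective length L_e = K·L = 0.7 × 7.59 = 5.313 m
P_cr = π²EI / L_e² = π² × 142×10⁹ × 6.981×10^-7 / 5.313² = 3.466×10^4 N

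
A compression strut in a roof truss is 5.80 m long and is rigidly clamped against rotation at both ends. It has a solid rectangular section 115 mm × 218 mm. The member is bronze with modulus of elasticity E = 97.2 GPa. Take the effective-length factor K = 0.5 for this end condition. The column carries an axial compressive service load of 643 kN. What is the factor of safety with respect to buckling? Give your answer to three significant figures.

n ≈ 4.90

Buckling occurs about the weak axis: I_min = h·b³/12 with b = 115 mm (the shorter side).
I_min = 218×115³/12 = 2.763×10^7 mm⁴
I = 2.763×10^7 mm⁴ = 2.763×10^-5 m⁴
Effective length L_e = K·L = 0.5 × 5.80 = 2.900 m
P_cr = π²EI / L_e² = π² × 97.2×10⁹ × 2.763×10^-5 / 2.900² = 3.152×10^6 N
Factor of safety n = P_cr / P = 3151.7 / 643 = 4.90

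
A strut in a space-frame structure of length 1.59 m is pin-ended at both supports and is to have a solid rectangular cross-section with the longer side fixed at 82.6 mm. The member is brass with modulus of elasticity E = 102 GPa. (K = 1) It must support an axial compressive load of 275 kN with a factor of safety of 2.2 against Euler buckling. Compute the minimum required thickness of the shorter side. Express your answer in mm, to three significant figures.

Required P_cr = n·P = 2.2 × 275 = 605.0 kN
L_e = K·L = 1 × 1.59 = 1.590 m
Required I = P_cr·L_e²/(π²E) = 6.050×10^5 × 1.590² / (π² × 1.02×10^11) = 1.519×10^-6 m⁴
I_req = 1.519×10^6 mm⁴
Rectangle, weak axis: I_min = h·b³/12 with h = 82.6 mm fixed  ⇒  b = (12I/h)^(1/3) = 60.4 mm

b ≈ 60.4 mm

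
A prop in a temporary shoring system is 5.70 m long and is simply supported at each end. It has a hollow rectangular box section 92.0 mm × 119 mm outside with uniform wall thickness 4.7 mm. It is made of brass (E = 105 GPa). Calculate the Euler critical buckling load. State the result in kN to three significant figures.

Inner dimensions: h_i = 119 − 2×4.7 = 109.6 mm, b_i = 92.0 − 2×4.7 = 82.60 mm
Weak-axis I_min = (h_o·b_o³ − h_i·b_i³)/12 with b_o = 92.0, b_i = 82.60 mm (shorter outer/inner sides).
I_min = (119×92.0³ − 109.6×82.60³)/12 = 2.575×10^6 mm⁴
I = 2.575×10^6 mm⁴ = 2.575×10^-6 m⁴
Effective length L_e = K·L = 1 × 5.70 = 5.700 m
P_cr = π²EI / L_e² = π² × 105×10⁹ × 2.575×10^-6 / 5.700² = 8.213×10^4 N

P_cr ≈ 82.1 kN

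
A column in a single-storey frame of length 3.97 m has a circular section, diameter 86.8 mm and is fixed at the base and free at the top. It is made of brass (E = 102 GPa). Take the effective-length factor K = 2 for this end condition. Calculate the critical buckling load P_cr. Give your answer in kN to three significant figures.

P_cr ≈ 44.5 kN

I = πd⁴/64 = π×86.8⁴/64 = 2.786×10^6 mm⁴
I = 2.786×10^6 mm⁴ = 2.786×10^-6 m⁴
Effective length L_e = K·L = 2 × 3.97 = 7.940 m
P_cr = π²EI / L_e² = π² × 102×10⁹ × 2.786×10^-6 / 7.940² = 4.449×10^4 N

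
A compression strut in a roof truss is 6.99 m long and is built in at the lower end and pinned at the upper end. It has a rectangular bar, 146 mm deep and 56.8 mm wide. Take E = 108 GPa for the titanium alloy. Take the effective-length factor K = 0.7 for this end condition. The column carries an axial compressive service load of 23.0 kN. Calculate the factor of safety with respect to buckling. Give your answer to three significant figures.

n ≈ 4.32

Buckling occurs about the weak axis: I_min = h·b³/12 with b = 56.8 mm (the shorter side).
I_min = 146×56.8³/12 = 2.230×10^6 mm⁴
I = 2.230×10^6 mm⁴ = 2.230×10^-6 m⁴
Effective length L_e = K·L = 0.7 × 6.99 = 4.893 m
P_cr = π²EI / L_e² = π² × 108×10⁹ × 2.230×10^-6 / 4.893² = 9.926×10^4 N
Factor of safety n = P_cr / P = 99.264 / 23.0 = 4.32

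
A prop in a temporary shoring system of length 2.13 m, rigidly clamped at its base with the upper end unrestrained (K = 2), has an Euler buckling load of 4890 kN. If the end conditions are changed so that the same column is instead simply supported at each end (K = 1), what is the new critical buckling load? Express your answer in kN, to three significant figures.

P_cr ≈ 19600 kN

P_cr ∝ 1/K², so P_cr,new = P_cr,old × (K_old/K_new)² = 4890 × (2/1)²
= 4890 × 4.000 = 19600 kN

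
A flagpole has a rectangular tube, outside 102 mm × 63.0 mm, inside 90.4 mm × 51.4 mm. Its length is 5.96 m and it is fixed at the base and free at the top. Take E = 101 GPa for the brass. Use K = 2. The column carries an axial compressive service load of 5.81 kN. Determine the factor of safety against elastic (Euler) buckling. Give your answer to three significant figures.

n ≈ 1.33

Weak-axis I_min = (h_o·b_o³ − h_i·b_i³)/12 with b_o = 63.0, b_i = 51.40 mm (shorter outer/inner sides).
I_min = (102×63.0³ − 90.40×51.40³)/12 = 1.102×10^6 mm⁴
I = 1.102×10^6 mm⁴ = 1.102×10^-6 m⁴
Effective length L_e = K·L = 2 × 5.96 = 11.92 m
P_cr = π²EI / L_e² = π² × 101×10⁹ × 1.102×10^-6 / 11.92² = 7.734×10^3 N
Factor of safety n = P_cr / P = 7.7340 / 5.81 = 1.33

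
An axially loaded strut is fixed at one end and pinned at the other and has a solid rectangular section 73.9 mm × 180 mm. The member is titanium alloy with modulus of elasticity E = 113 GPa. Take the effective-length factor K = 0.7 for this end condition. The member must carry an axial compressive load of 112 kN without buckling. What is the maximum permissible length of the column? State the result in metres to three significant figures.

Buckling occurs about the weak axis: I_min = h·b³/12 with b = 73.9 mm (the shorter side).
I_min = 180×73.9³/12 = 6.054×10^6 mm⁴
I = 6.054×10^-6 m⁴
At the buckling limit P_cr = P = 1.120×10^5 N
From P_cr = π²EI/(K·L)²:  L = (1/K)·√(π²EI/P_cr) = (1/0.7)·√(π²×1.13×10^11×6.054×10^-6/1.120×10^5)
L = 11.1 m

L_max ≈ 11.1 m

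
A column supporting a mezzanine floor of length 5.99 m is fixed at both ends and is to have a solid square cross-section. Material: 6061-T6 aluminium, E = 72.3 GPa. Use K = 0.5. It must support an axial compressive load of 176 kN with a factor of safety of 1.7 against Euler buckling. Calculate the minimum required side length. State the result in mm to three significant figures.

a ≈ 82.0 mm

Required P_cr = n·P = 1.7 × 176 = 299.2 kN
L_e = K·L = 0.5 × 5.99 = 2.995 m
Required I = P_cr·L_e²/(π²E) = 2.992×10^5 × 2.995² / (π² × 7.23×10^10) = 3.761×10^-6 m⁴
I_req = 3.761×10^6 mm⁴
Solid square: I = a⁴/12  ⇒  a = (12I)^(1/4) = (12×3.761×10^6)^(1/4) = 82.0 mm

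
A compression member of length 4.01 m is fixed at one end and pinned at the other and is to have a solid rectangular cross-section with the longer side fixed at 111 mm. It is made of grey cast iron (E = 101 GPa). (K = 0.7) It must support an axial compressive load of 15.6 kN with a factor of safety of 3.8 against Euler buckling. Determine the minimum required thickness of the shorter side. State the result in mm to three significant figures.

b ≈ 37.0 mm

Required P_cr = n·P = 3.8 × 15.6 = 59.28 kN
L_e = K·L = 0.7 × 4.01 = 2.807 m
Required I = P_cr·L_e²/(π²E) = 5.928×10^4 × 2.807² / (π² × 1.01×10^11) = 4.686×10^-7 m⁴
I_req = 4.686×10^5 mm⁴
Rectangle, weak axis: I_min = h·b³/12 with h = 111 mm fixed  ⇒  b = (12I/h)^(1/3) = 37.0 mm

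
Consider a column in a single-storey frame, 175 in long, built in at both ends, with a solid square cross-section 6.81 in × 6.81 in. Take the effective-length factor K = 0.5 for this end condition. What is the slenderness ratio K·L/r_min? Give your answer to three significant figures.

λ ≈ 44.5

I = a⁴/12 = 6.81⁴/12 = 179.2 in⁴
A = 46.38 in²;  r_min = √(I/A) = √(179.2/46.38) = 1.966 in
L_e = K·L = 0.5 × 175 = 87.50 in
λ = L_e / r_min = 87.500 / 1.966 = 44.5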